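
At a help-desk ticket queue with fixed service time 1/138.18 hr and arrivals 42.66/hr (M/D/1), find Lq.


ρ = 42.66/138.18 = 0.3087
M/D/1: Lq = ρ²/(2(1−ρ)) = 0.09531/(2·0.6913) = 0.06894

Final: 0.06894


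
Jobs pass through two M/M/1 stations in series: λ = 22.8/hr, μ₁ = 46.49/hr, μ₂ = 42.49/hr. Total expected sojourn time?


Each node sees arrival rate λ = 22.8/hr (tandem ⇒ throughput preserved).
W₁ = 1/(μ₁−λ) = 1/(46.49−22.8) = 0.04221 hr
W₂ = 1/(μ₂−λ) = 1/(42.49−22.8) = 0.05079 hr
W_total = W₁ + W₂ = 0.04221 + 0.05079 = 0.09300 hr

Final: 0.09300 hr


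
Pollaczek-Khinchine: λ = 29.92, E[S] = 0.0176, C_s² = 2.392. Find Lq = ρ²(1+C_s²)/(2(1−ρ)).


ρ = λ·E[S] = 29.92·0.0176 = 0.5266
Lq = ρ²(1+C_s²)/(2(1−ρ)) = 0.2773·(1+2.392)/(2·0.4734)
= 0.2773·3.3920/0.9468 = 0.99343

Final: 0.99343


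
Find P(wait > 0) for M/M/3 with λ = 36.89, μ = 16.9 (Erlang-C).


a = λ/μ = 2.1828; ρ = a/3 = 0.7276
P₀ = 0.083828 (from M/M/c formula)
C(c,a) = [a^c/(c!(1−ρ))]·P₀ = [10.40078/(6·0.2724)]·0.083828
= 6.36398·0.083828 = 0.533479

Final: 0.533479


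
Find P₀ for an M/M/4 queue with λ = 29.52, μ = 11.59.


a = λ/μ = 29.52/11.59 = 2.5470; ρ = a/c = 0.6368
Σ_{k=0}^{3} a^k/k! (terms k=0..3) = 1.00000 + 2.54702 + 3.24366 + 2.75390 = 9.54458
Tail: a^4/(4!(1−ρ)) = 42.08542/(24·0.3632) = 4.82749
P₀ = 1/(9.54458 + 4.82749) = 1/14.37208 = 0.069579

Final: 0.069579


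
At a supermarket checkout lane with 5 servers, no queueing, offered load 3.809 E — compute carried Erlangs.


B(5,3.809) = 0.181929 (Erlang-B)
Carried load = a(1 − B) = 3.809·(1 − 0.181929) = 3.809·0.818071 = 3.1160 E

Final: 3.1160 Erlangs


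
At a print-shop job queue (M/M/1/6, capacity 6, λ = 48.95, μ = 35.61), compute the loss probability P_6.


ρ = λ/μ = 48.95/35.61 = 1.3746
P_K = (1−ρ)ρ^K/(1−ρ^(K+1)) = (-0.3746·6.746590)/(1 − 9.273957)
= -2.527366/-8.273957 = 0.305460

Final: 0.305460


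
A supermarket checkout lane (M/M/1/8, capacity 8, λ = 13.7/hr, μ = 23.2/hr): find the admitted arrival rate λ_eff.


ρ = 0.5905; P_K = (1−ρ)ρ^8/(1−ρ^9) = 0.006108
λ_eff = λ(1 − P_K) = 13.7·(1 − 0.006108) = 13.7·0.993892 = 13.6163 /hr

Final: 13.6163 /hr


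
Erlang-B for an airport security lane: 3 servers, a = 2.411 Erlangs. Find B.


B(c,a) = (a^c/c!) / Σ_{k=0}^{c} a^k/k!
a^3/3! = 2.335825
Σ terms (k=0..3): 1.00000 + 2.41100 + 2.90646 + 2.33583 = 8.653286
B = 2.335825/8.653286 = 0.269935

Final: 0.269935


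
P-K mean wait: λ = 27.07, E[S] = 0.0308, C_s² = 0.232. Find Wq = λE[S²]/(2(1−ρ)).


ρ = λ·E[S] = 27.07·0.0308 = 0.8338
E[S²] = E[S]²(1+C_s²) = 0.0308²·(1+0.232) = 0.001169
Wq = λ·E[S²]/(2(1−ρ)) = 27.07·0.001169/(2·0.1662) = 0.09515 hr

Final: 0.09515 hr


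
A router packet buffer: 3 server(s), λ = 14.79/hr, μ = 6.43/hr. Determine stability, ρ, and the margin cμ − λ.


Total capacity cμ = 3·6.43 = 19.29/hr
ρ = λ/(cμ) = 14.79/19.29 = 0.7667
Stable ⇔ ρ < 1: YES
Spare capacity = cμ − λ = 19.29 − 14.79 = 4.50/hr

Final: ρ = 0.7667; stable; margin = 4.50/hr


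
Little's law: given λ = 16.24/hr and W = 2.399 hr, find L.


L = λW = 16.24·2.399 = 38.9598

Final: 38.9598


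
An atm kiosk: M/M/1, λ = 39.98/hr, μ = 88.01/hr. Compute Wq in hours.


ρ = 39.98/88.01 = 0.4543
Wq = ρ/(μ−λ) = 0.4543/(88.01 − 39.98) = 0.4543/48.03 = 0.009458 hr

Final: 0.009458 hr


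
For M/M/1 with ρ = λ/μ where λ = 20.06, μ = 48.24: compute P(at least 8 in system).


ρ = 20.06/48.24 = 0.4158
P(N ≥ n) = ρ^n = 0.4158^8 = 0.0008941

Final: 0.0008941


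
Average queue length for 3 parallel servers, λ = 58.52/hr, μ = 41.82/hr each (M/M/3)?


a = λ/μ = 1.3993; ρ = a/3 = 0.4664
P₀ = 0.236166
Lq = P₀·a^c·ρ / (c!·(1−ρ)²) = 0.236166·2.74007·0.4664/(6·0.28468)
= 0.17671

Final: 0.17671


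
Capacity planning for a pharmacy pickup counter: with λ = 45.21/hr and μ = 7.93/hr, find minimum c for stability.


Stability requires cμ > λ ⇔ c > λ/μ.
λ/μ = 45.21/7.93 = 5.7011
Minimum integer c = ⌊5.7011⌋ + 1 = 6
Check: 6·7.93 = 47.58 > 45.21, while 5·7.93 = 39.65 ≤ 45.21

Final: 6 servers


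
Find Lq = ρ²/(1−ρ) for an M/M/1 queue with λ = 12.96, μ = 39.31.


ρ = 12.96/39.31 = 0.3297
Lq = ρ²/(1−ρ) = 0.1087/0.6703 = 0.1622

Final: 0.1622


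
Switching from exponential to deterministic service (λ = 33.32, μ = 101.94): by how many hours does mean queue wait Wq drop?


ρ = 33.32/101.94 = 0.3269
Wq(M/M/1) = ρ/(μ−λ) = 0.3269/68.62 = 0.004763 hr
Wq(M/D/1) = ρ/(2(μ−λ)) = 0.002382 hr
Savings = 0.004763 − 0.002382 = 0.002382 hr

Final: 0.002382 hr


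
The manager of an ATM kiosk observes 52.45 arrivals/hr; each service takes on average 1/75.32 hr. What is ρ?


ρ = λ/μ = 52.45/75.32 = 0.6964

Final: 0.6964


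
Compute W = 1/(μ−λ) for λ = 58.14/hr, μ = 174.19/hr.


W = 1/(μ−λ) = 1/(174.19 − 58.14) = 1/116.05 = 0.008617 hr

Final: 0.008617 hr


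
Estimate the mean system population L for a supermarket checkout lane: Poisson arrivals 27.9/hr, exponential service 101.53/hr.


ρ = λ/μ = 27.9/101.53 = 0.2748
L = ρ/(1−ρ) = 0.2748/(1 − 0.2748) = 0.2748/0.7252 = 0.3789

Final: 0.3789


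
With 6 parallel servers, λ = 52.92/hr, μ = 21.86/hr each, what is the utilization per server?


ρ = λ/(cμ) = 52.92/(6·21.86) = 52.92/131.16 = 0.4035

Final: 0.4035


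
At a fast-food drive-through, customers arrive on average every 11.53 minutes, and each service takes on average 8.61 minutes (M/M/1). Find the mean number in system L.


λ = 60/11.53 = 5.2038 /hr
μ = 60/8.61 = 6.9686 /hr
ρ = λ/μ = 5.2038/6.9686 = 0.7467
L = ρ/(1−ρ) = 0.7467/0.2533 = 2.9486

Final: 2.9486


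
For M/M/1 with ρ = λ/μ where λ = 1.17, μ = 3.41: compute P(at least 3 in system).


ρ = 1.17/3.41 = 0.3431
P(N ≥ n) = ρ^n = 0.3431^3 = 0.040392

Final: 0.040392


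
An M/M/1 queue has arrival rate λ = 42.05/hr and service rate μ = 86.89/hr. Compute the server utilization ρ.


ρ = λ/μ = 42.05/86.89 = 0.4839

Final: 0.4839


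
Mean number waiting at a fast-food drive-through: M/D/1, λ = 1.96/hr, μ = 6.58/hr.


ρ = 1.96/6.58 = 0.2979
M/D/1: Lq = ρ²/(2(1−ρ)) = 0.08873/(2·0.7021) = 0.06319

Final: 0.06319


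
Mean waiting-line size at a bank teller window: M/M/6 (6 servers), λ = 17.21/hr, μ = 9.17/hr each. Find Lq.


a = λ/μ = 1.8768; ρ = a/6 = 0.3128
P₀ = 0.152930
Lq = P₀·a^c·ρ / (c!·(1−ρ)²) = 0.152930·43.69877·0.3128/(720·0.47225)
= 0.006148

Final: 0.006148


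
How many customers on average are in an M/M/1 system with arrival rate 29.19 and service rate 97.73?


ρ = λ/μ = 29.19/97.73 = 0.2987
L = ρ/(1−ρ) = 0.2987/(1 − 0.2987) = 0.2987/0.7013 = 0.4259

Final: 0.4259


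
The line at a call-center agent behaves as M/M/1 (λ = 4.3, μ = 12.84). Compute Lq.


ρ = 4.3/12.84 = 0.3349
Lq = ρ²/(1−ρ) = 0.1122/0.6651 = 0.1686

Final: 0.1686


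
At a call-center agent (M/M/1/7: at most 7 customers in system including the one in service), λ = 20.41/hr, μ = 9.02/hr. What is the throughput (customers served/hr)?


ρ = 2.2627; P_K = (1−ρ)ρ^7/(1−ρ^8) = 0.558873
λ_eff = λ(1 − P_K) = 20.41·(1 − 0.558873) = 20.41·0.441127 = 9.0034 /hr

Final: 9.0034 /hr


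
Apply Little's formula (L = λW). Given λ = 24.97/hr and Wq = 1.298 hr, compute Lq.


Lq = λWq = 24.97·1.298 = 32.4111

Final: 32.4111


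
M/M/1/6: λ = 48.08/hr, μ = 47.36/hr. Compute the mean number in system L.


ρ = 48.08/47.36 = 1.0152
L = ρ[1 − (K+1)ρ^K + Kρ^(K+1)] / [(1−ρ)(1−ρ^(K+1))]
Numerator: 1.0152·(1 − 7·1.094754 + 6·1.111397) = 0.005183
Denominator: (-0.01520)·(-0.111397) = 0.001694
L = 0.005183/0.001694 = 3.0603

Final: 3.0603


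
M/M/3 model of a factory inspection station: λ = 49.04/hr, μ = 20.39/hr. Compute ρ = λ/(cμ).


ρ = λ/(cμ) = 49.04/(3·20.39) = 49.04/61.17 = 0.8017

Final: 0.8017


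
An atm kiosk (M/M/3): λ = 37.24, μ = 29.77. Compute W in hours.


a = 1.2509; ρ = 0.4170; P₀ = 0.278327
Lq = P₀·a^c·ρ/(c!(1−ρ)²) = 0.11139
Wq = Lq/λ = 0.11139/37.24 = 0.002991 hr
W = Wq + 1/μ = 0.002991 + 0.03359 = 0.03658 hr

Final: 0.03658 hr


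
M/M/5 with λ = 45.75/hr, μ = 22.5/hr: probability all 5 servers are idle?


a = λ/μ = 45.75/22.5 = 2.0333; ρ = a/c = 0.4067
Σ_{k=0}^{4} a^k/k! (terms k=0..4) = 1.00000 + 2.03333 + 2.06722 + 1.40112 + 0.71223 = 7.21391
Tail: a^5/(5!(1−ρ)) = 34.75705/(120·0.5933) = 0.48816
P₀ = 1/(7.21391 + 0.48816) = 1/7.70207 = 0.129835

Final: 0.129835


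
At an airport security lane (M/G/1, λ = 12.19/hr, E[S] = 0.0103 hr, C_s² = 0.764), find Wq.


ρ = λ·E[S] = 12.19·0.0103 = 0.1256
E[S²] = E[S]²(1+C_s²) = 0.0103²·(1+0.764) = 0.0001871
Wq = λ·E[S²]/(2(1−ρ)) = 12.19·0.0001871/(2·0.8744) = 0.001304 hr

Final: 0.001304 hr


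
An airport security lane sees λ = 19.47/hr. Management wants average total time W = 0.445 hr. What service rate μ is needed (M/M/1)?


W = 1/(μ−λ) ⇒ μ − λ = 1/W = 1/0.445 = 2.2472
μ = λ + 1/W = 19.47 + 2.2472 = 21.7172 per hr

Final: 21.7172 /hr


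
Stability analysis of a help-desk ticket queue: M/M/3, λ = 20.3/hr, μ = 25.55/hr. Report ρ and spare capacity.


Total capacity cμ = 3·25.55 = 76.65/hr
ρ = λ/(cμ) = 20.3/76.65 = 0.2648
Stable ⇔ ρ < 1: YES
Spare capacity = cμ − λ = 76.65 − 20.3 = 56.35/hr

Final: ρ = 0.2648; stable; margin = 56.35/hr


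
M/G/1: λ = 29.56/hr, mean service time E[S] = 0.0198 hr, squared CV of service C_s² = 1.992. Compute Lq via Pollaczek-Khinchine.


ρ = λ·E[S] = 29.56·0.0198 = 0.5853
Lq = ρ²(1+C_s²)/(2(1−ρ)) = 0.3426·(1+1.992)/(2·0.4147)
= 0.3426·2.9920/0.8294 = 1.23573

Final: 1.23573


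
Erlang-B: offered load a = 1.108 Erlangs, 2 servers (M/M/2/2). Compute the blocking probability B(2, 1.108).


B(c,a) = (a^c/c!) / Σ_{k=0}^{c} a^k/k!
a^2/2! = 0.613832
Σ terms (k=0..2): 1.00000 + 1.10800 + 0.61383 = 2.721832
B = 0.613832/2.721832 = 0.225522

Final: 0.225522


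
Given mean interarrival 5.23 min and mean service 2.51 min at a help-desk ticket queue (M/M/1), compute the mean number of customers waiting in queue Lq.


λ = 60/5.23 = 11.4723 /hr
μ = 60/2.51 = 23.9044 /hr
ρ = λ/μ = 11.4723/23.9044 = 0.4799
Lq = ρ²/(1−ρ) = 0.2303/0.5201 = 0.4429

Final: 0.4429


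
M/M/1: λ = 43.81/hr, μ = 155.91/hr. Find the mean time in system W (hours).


W = 1/(μ−λ) = 1/(155.91 − 43.81) = 1/112.10 = 0.008921 hr

Final: 0.008921 hr


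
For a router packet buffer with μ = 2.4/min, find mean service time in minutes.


Mean service time = 1/μ = 1/2.4 minute = 0.41667 minute
In minutes: 0.41667 × 1 = 0.4167 min

Final: 0.4167 min


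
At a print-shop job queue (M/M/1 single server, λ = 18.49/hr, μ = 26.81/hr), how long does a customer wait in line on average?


ρ = 18.49/26.81 = 0.6897
Wq = ρ/(μ−λ) = 0.6897/(26.81 − 18.49) = 0.6897/8.32 = 0.08289 hr

Final: 0.08289 hr


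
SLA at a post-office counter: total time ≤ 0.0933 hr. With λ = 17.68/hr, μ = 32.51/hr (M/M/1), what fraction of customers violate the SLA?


W ~ Exponential(μ−λ) for M/M/1.
μ − λ = 32.51 − 17.68 = 14.8300
P(W > t) = e^{−(μ−λ)t} = e^{−1.3836} = 0.250665

Final: 0.250665


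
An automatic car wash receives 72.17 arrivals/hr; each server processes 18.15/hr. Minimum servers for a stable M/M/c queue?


Stability requires cμ > λ ⇔ c > λ/μ.
λ/μ = 72.17/18.15 = 3.9763
Minimum integer c = ⌊3.9763⌋ + 1 = 4
Check: 4·18.15 = 72.60 > 72.17, while 3·18.15 = 54.45 ≤ 72.17

Final: 4 servers


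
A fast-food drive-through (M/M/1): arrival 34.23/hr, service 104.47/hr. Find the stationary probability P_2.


ρ = 34.23/104.47 = 0.3277
P_n = (1−ρ)·ρ^n = (1 − 0.3277)·0.3277^2 = 0.6723·0.107357 = 0.072181

Final: 0.072181


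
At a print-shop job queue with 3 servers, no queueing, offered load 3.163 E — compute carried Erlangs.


B(3,3.163) = 0.365257 (Erlang-B)
Carried load = a(1 − B) = 3.163·(1 − 0.365257) = 3.163·0.634743 = 2.0077 E

Final: 2.0077 Erlangs


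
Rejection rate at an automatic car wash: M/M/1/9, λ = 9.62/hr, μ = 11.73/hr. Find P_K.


ρ = λ/μ = 9.62/11.73 = 0.8201
P_K = (1−ρ)ρ^K/(1−ρ^(K+1)) = (0.1799·0.167839)/(1 − 0.137648)
= 0.030191/0.862352 = 0.035010

Final: 0.035010


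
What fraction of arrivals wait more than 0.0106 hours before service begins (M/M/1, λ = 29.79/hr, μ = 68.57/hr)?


ρ = 29.79/68.57 = 0.4344
P(Wq > t) = ρ·e^{−(μ−λ)t} = 0.4344·e^{−0.4111}
= 0.4344·0.662942 = 0.288013

Final: 0.288013


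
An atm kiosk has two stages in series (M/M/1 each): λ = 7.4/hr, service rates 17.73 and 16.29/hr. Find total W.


Each node sees arrival rate λ = 7.4/hr (tandem ⇒ throughput preserved).
W₁ = 1/(μ₁−λ) = 1/(17.73−7.4) = 0.09681 hr
W₂ = 1/(μ₂−λ) = 1/(16.29−7.4) = 0.11249 hr
W_total = W₁ + W₂ = 0.09681 + 0.11249 = 0.20929 hr

Final: 0.20929 hr


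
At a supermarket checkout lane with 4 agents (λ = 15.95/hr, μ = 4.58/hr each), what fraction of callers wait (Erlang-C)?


a = λ/μ = 3.4825; ρ = a/4 = 0.8706
P₀ = 0.015394 (from M/M/c formula)
C(c,a) = [a^c/(c!(1−ρ))]·P₀ = [147.08922/(24·0.1294)]·0.015394
= 47.37473·0.015394 = 0.729283

Final: 0.729283


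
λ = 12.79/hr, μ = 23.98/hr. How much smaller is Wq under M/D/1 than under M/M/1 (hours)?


ρ = 12.79/23.98 = 0.5334
Wq(M/M/1) = ρ/(μ−λ) = 0.5334/11.19 = 0.04766 hr
Wq(M/D/1) = ρ/(2(μ−λ)) = 0.02383 hr
Savings = 0.04766 − 0.02383 = 0.02383 hr

Final: 0.02383 hr


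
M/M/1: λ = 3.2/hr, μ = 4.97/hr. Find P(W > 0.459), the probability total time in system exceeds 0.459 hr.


W ~ Exponential(μ−λ) for M/M/1.
μ − λ = 4.97 − 3.2 = 1.7700
P(W > t) = e^{−(μ−λ)t} = e^{−0.8124} = 0.443778

Final: 0.443778


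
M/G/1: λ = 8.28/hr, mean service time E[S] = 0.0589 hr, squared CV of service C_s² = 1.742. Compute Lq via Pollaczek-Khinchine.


ρ = λ·E[S] = 8.28·0.0589 = 0.4877
Lq = ρ²(1+C_s²)/(2(1−ρ)) = 0.2378·(1+1.742)/(2·0.5123)
= 0.2378·2.7420/1.0246 = 0.63650

Final: 0.63650


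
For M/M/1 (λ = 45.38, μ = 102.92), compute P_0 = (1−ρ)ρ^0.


ρ = 45.38/102.92 = 0.4409
P_n = (1−ρ)·ρ^n = (1 − 0.4409)·0.4409^0 = 0.5591·1.000000 = 0.559075

Final: 0.559075


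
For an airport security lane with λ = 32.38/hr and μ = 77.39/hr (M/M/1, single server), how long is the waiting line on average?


ρ = 32.38/77.39 = 0.4184
Lq = ρ²/(1−ρ) = 0.1751/0.5816 = 0.3010

Final: 0.3010


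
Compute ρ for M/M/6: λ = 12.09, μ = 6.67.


ρ = λ/(cμ) = 12.09/(6·6.67) = 12.09/40.02 = 0.3021

Final: 0.3021


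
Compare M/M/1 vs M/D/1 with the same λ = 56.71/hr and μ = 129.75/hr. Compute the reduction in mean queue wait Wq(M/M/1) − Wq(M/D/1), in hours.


ρ = 56.71/129.75 = 0.4371
Wq(M/M/1) = ρ/(μ−λ) = 0.4371/73.04 = 0.005984 hr
Wq(M/D/1) = ρ/(2(μ−λ)) = 0.002992 hr
Savings = 0.005984 − 0.002992 = 0.002992 hr

Final: 0.002992 hr


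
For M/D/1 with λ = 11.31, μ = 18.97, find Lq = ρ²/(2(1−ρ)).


ρ = 11.31/18.97 = 0.5962
M/D/1: Lq = ρ²/(2(1−ρ)) = 0.3555/(2·0.4038) = 0.44015

Final: 0.44015


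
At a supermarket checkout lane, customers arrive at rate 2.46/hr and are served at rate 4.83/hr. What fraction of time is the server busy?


ρ = λ/μ = 2.46/4.83 = 0.5093

Final: 0.5093


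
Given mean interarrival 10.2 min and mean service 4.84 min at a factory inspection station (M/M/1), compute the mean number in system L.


λ = 60/10.2 = 5.8824 /hr
μ = 60/4.84 = 12.3967 /hr
ρ = λ/μ = 5.8824/12.3967 = 0.4745
L = ρ/(1−ρ) = 0.4745/0.5255 = 0.9030

Final: 0.9030


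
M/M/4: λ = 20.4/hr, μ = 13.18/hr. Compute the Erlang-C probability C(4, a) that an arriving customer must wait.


a = λ/μ = 1.5478; ρ = a/4 = 0.3869
P₀ = 0.210361 (from M/M/c formula)
C(c,a) = [a^c/(c!(1−ρ))]·P₀ = [5.73930/(24·0.6131)]·0.210361
= 0.39008·0.210361 = 0.082057

Final: 0.082057


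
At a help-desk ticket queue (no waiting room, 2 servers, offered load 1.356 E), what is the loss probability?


B(c,a) = (a^c/c!) / Σ_{k=0}^{c} a^k/k!
a^2/2! = 0.919368
Σ terms (k=0..2): 1.00000 + 1.35600 + 0.91937 = 3.275368
B = 0.919368/3.275368 = 0.280692

Final: 0.280692


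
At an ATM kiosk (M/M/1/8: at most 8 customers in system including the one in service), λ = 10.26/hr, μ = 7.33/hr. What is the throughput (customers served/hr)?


ρ = 1.3997; P_K = (1−ρ)ρ^8/(1−ρ^9) = 0.300127
λ_eff = λ(1 − P_K) = 10.26·(1 − 0.300127) = 10.26·0.699873 = 7.1807 /hr

Final: 7.1807 /hr


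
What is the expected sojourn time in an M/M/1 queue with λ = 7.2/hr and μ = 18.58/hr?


W = 1/(μ−λ) = 1/(18.58 − 7.2) = 1/11.38 = 0.08787 hr

Final: 0.08787 hr


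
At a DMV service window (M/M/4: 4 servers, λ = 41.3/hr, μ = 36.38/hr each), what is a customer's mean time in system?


a = 1.1352; ρ = 0.2838; P₀ = 0.320503
Lq = P₀·a^c·ρ/(c!(1−ρ)²) = 0.01227
Wq = Lq/λ = 0.01227/41.3 = 0.0002972 hr
W = Wq + 1/μ = 0.0002972 + 0.02749 = 0.02778 hr

Final: 0.02778 hr


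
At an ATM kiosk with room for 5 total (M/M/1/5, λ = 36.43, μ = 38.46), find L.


ρ = 36.43/38.46 = 0.9472
L = ρ[1 − (K+1)ρ^K + Kρ^(K+1)] / [(1−ρ)(1−ρ^(K+1))]
Numerator: 0.9472·(1 − 6·0.762517 + 5·0.722270) = 0.034334
Denominator: (0.05278)·(0.277730) = 0.014659
L = 0.034334/0.014659 = 2.3421

Final: 2.3421


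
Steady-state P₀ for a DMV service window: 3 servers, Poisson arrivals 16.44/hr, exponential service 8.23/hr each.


a = λ/μ = 16.44/8.23 = 1.9976; ρ = a/c = 0.6659
Σ_{k=0}^{2} a^k/k! (terms k=0..2) = 1.00000 + 1.99757 + 1.99514 = 4.99271
Tail: a^3/(3!(1−ρ)) = 7.97087/(6·0.3341) = 3.97578
P₀ = 1/(4.99271 + 3.97578) = 1/8.96849 = 0.111502

Final: 0.111502


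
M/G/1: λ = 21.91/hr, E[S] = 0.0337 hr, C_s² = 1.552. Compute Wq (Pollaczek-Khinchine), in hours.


ρ = λ·E[S] = 21.91·0.0337 = 0.7384
E[S²] = E[S]²(1+C_s²) = 0.0337²·(1+1.552) = 0.002898
Wq = λ·E[S²]/(2(1−ρ)) = 21.91·0.002898/(2·0.2616) = 0.12136 hr

Final: 0.12136 hr


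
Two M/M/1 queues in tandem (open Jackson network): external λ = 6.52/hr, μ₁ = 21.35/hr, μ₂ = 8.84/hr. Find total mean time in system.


Each node sees arrival rate λ = 6.52/hr (tandem ⇒ throughput preserved).
W₁ = 1/(μ₁−λ) = 1/(21.35−6.52) = 0.06743 hr
W₂ = 1/(μ₂−λ) = 1/(8.84−6.52) = 0.43103 hr
W_total = W₁ + W₂ = 0.06743 + 0.43103 = 0.49847 hr

Final: 0.49847 hr


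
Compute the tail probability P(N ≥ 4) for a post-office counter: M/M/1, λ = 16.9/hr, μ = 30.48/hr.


ρ = 16.9/30.48 = 0.5545
P(N ≥ n) = ρ^n = 0.5545^4 = 0.094512

Final: 0.094512


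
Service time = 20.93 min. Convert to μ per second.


μ = 1/(service time) in consistent units.
1 second = 0.0166667 min, so μ = 0.0166667/20.93 = 0.0007963 per second

Final: 0.0007963 /sec


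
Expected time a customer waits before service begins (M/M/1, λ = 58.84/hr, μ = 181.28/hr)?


ρ = 58.84/181.28 = 0.3246
Wq = ρ/(μ−λ) = 0.3246/(181.28 − 58.84) = 0.3246/122.44 = 0.002651 hr

Final: 0.002651 hr


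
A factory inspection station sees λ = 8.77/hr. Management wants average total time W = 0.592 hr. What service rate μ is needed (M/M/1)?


W = 1/(μ−λ) ⇒ μ − λ = 1/W = 1/0.592 = 1.6892
μ = λ + 1/W = 8.77 + 1.6892 = 10.4592 per hr

Final: 10.4592 /hr


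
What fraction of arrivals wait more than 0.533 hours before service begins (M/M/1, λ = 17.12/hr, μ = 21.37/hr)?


ρ = 17.12/21.37 = 0.8011
P(Wq > t) = ρ·e^{−(μ−λ)t} = 0.8011·e^{−2.2652}
= 0.8011·0.103804 = 0.083160

Final: 0.083160


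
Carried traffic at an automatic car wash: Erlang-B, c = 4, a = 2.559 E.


B(4,2.559) = 0.156557 (Erlang-B)
Carried load = a(1 − B) = 2.559·(1 − 0.156557) = 2.559·0.843443 = 2.1584 E

Final: 2.1584 Erlangs


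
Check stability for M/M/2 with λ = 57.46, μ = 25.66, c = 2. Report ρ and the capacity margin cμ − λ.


Total capacity cμ = 2·25.66 = 51.32/hr
ρ = λ/(cμ) = 57.46/51.32 = 1.1196
Stable ⇔ ρ < 1: NO
Spare capacity = cμ − λ = 51.32 − 57.46 = -6.14/hr

Final: ρ = 1.1196; unstable; margin = -6.14/hr


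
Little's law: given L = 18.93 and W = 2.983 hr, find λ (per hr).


λ = L/W = 18.93/2.983 = 6.3460 /hr

Final: 6.3460 /hr


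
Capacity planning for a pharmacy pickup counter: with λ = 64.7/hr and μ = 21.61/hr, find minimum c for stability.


Stability requires cμ > λ ⇔ c > λ/μ.
λ/μ = 64.7/21.61 = 2.9940
Minimum integer c = ⌊2.9940⌋ + 1 = 3
Check: 3·21.61 = 64.83 > 64.7, while 2·21.61 = 43.22 ≤ 64.7

Final: 3 servers


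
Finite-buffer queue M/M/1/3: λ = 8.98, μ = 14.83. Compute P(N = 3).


ρ = λ/μ = 8.98/14.83 = 0.6055
P_K = (1−ρ)ρ^K/(1−ρ^(K+1)) = (0.3945·0.222027)/(1 − 0.134444)
= 0.087583/0.865556 = 0.101187

Final: 0.101187


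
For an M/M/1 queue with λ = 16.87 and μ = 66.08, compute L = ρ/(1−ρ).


ρ = λ/μ = 16.87/66.08 = 0.2553
L = ρ/(1−ρ) = 0.2553/(1 − 0.2553) = 0.2553/0.7447 = 0.3428

Final: 0.3428


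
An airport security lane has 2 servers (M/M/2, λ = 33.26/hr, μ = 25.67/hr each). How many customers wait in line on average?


a = λ/μ = 1.2957; ρ = a/2 = 0.6478
P₀ = 0.213712
Lq = P₀·a^c·ρ / (c!·(1−ρ)²) = 0.213712·1.67878·0.6478/(2·0.12402)
= 0.93707

Final: 0.93707


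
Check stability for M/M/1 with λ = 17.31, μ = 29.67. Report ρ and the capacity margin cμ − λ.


Total capacity cμ = 1·29.67 = 29.67/hr
ρ = λ/(cμ) = 17.31/29.67 = 0.5834
Stable ⇔ ρ < 1: YES
Spare capacity = cμ − λ = 29.67 − 17.31 = 12.36/hr

Final: ρ = 0.5834; stable; margin = 12.36/hr


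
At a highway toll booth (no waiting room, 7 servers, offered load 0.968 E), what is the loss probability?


B(c,a) = (a^c/c!) / Σ_{k=0}^{c} a^k/k!
a^7/7! = 0.0001580
Σ terms (k=0..7): 1.00000 + 0.96800 + 0.46851 + 0.15117 + 0.03658 + 0.007083 + 0.001143 + 0.0001580 = 2.632652
B = 0.0001580/2.632652 = 0.00006002

Final: 0.00006002


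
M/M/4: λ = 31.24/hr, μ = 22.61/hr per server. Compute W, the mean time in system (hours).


a = 1.3817; ρ = 0.3454; P₀ = 0.249511
Lq = P₀·a^c·ρ/(c!(1−ρ)²) = 0.03055
Wq = Lq/λ = 0.03055/31.24 = 0.0009778 hr
W = Wq + 1/μ = 0.0009778 + 0.04423 = 0.04521 hr

Final: 0.04521 hr


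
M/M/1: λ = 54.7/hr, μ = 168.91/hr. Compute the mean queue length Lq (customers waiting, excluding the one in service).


ρ = 54.7/168.91 = 0.3238
Lq = ρ²/(1−ρ) = 0.1049/0.6762 = 0.1551

Final: 0.1551


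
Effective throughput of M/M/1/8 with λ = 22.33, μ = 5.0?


ρ = 4.4660; P_K = (1−ρ)ρ^8/(1−ρ^9) = 0.776087
λ_eff = λ(1 − P_K) = 22.33·(1 − 0.776087) = 22.33·0.223913 = 5.0000 /hr

Final: 5.0000 /hr


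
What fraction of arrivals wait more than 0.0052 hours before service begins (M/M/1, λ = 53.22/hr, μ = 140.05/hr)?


ρ = 53.22/140.05 = 0.3800
P(Wq > t) = ρ·e^{−(μ−λ)t} = 0.3800·e^{−0.4515}
= 0.3800·0.636662 = 0.241936

Final: 0.241936


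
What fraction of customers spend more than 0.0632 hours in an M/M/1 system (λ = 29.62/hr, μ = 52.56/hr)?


W ~ Exponential(μ−λ) for M/M/1.
μ − λ = 52.56 − 29.62 = 22.9400
P(W > t) = e^{−(μ−λ)t} = e^{−1.4498} = 0.234615

Final: 0.234615


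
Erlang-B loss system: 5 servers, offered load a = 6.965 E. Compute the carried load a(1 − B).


B(5,6.965) = 0.422647 (Erlang-B)
Carried load = a(1 − B) = 6.965·(1 − 0.422647) = 6.965·0.577353 = 4.0213 E

Final: 4.0213 Erlangs


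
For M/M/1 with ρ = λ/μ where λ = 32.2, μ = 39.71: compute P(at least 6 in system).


ρ = 32.2/39.71 = 0.8109
P(N ≥ n) = ρ^n = 0.8109^6 = 0.284273

Final: 0.284273


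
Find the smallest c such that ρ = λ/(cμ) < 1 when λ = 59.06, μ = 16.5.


Stability requires cμ > λ ⇔ c > λ/μ.
λ/μ = 59.06/16.5 = 3.5794
Minimum integer c = ⌊3.5794⌋ + 1 = 4
Check: 4·16.5 = 66.00 > 59.06, while 3·16.5 = 49.50 ≤ 59.06

Final: 4 servers


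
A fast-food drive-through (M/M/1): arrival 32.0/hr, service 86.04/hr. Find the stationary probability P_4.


ρ = 32.0/86.04 = 0.3719
P_n = (1−ρ)·ρ^n = (1 − 0.3719)·0.3719^4 = 0.6281·0.019134 = 0.012017

Final: 0.012017


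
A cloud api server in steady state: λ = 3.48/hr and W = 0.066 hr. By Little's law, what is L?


L = λW = 3.48·0.066 = 0.2297

Final: 0.2297


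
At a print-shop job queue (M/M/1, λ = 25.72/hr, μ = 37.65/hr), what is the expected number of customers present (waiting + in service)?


ρ = λ/μ = 25.72/37.65 = 0.6831
L = ρ/(1−ρ) = 0.6831/(1 − 0.6831) = 0.6831/0.3169 = 2.1559

Final: 2.1559


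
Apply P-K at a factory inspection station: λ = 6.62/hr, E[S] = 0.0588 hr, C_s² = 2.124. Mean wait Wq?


ρ = λ·E[S] = 6.62·0.0588 = 0.3893
E[S²] = E[S]²(1+C_s²) = 0.0588²·(1+2.124) = 0.010801
Wq = λ·E[S²]/(2(1−ρ)) = 6.62·0.010801/(2·0.6107) = 0.05854 hr

Final: 0.05854 hr


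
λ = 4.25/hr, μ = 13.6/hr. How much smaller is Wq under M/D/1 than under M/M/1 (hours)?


ρ = 4.25/13.6 = 0.3125
Wq(M/M/1) = ρ/(μ−λ) = 0.3125/9.35 = 0.03342 hr
Wq(M/D/1) = ρ/(2(μ−λ)) = 0.01671 hr
Savings = 0.03342 − 0.01671 = 0.01671 hr

Final: 0.01671 hr


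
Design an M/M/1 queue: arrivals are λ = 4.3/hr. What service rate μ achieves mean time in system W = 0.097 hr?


W = 1/(μ−λ) ⇒ μ − λ = 1/W = 1/0.097 = 10.3093
μ = λ + 1/W = 4.3 + 10.3093 = 14.6093 per hr

Final: 14.6093 /hr


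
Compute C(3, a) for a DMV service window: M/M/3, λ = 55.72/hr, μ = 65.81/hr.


a = λ/μ = 0.8467; ρ = a/3 = 0.2822
P₀ = 0.426249 (from M/M/c formula)
C(c,a) = [a^c/(c!(1−ρ))]·P₀ = [0.60696/(6·0.7178)]·0.426249
= 0.14094·0.426249 = 0.060073

Final: 0.060073


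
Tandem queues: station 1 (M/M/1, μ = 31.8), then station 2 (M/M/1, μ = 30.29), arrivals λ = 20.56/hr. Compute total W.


Each node sees arrival rate λ = 20.56/hr (tandem ⇒ throughput preserved).
W₁ = 1/(μ₁−λ) = 1/(31.8−20.56) = 0.08897 hr
W₂ = 1/(μ₂−λ) = 1/(30.29−20.56) = 0.10277 hr
W_total = W₁ + W₂ = 0.08897 + 0.10277 = 0.19174 hr

Final: 0.19174 hr


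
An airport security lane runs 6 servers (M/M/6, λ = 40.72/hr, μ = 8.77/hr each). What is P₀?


a = λ/μ = 40.72/8.77 = 4.6431; ρ = a/c = 0.7739
Σ_{k=0}^{5} a^k/k! (terms k=0..5) = 1.00000 + 4.64310 + 10.77920 + 16.68297 + 19.36518 + 17.98290 = 70.45334
Tail: a^6/(6!(1−ρ)) = 10019.56935/(720·0.2261) = 61.53475
P₀ = 1/(70.45334 + 61.53475) = 1/131.98809 = 0.007576

Final: 0.007576


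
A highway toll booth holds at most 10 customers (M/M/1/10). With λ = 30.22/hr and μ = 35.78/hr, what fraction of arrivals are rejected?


ρ = λ/μ = 30.22/35.78 = 0.8446
P_K = (1−ρ)ρ^K/(1−ρ^(K+1)) = (0.1554·0.184732)/(1 − 0.156025)
= 0.028706/0.843975 = 0.034013

Final: 0.034013


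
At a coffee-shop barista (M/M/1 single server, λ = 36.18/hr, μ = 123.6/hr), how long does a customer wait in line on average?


ρ = 36.18/123.6 = 0.2927
Wq = ρ/(μ−λ) = 0.2927/(123.6 − 36.18) = 0.2927/87.42 = 0.003348 hr

Final: 0.003348 hr


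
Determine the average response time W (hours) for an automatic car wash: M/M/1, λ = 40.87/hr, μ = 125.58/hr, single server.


W = 1/(μ−λ) = 1/(125.58 − 40.87) = 1/84.71 = 0.01180 hr

Final: 0.01180 hr


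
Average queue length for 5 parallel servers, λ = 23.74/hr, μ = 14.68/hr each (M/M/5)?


a = λ/μ = 1.6172; ρ = a/5 = 0.3234
P₀ = 0.197986
Lq = P₀·a^c·ρ / (c!·(1−ρ)²) = 0.197986·11.06046·0.3234/(120·0.45774)
= 0.01289

Final: 0.01289


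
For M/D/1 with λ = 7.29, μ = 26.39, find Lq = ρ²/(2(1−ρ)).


ρ = 7.29/26.39 = 0.2762
M/D/1: Lq = ρ²/(2(1−ρ)) = 0.07631/(2·0.7238) = 0.05272

Final: 0.05272


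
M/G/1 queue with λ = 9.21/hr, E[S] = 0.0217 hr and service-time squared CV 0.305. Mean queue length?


ρ = λ·E[S] = 9.21·0.0217 = 0.1999
Lq = ρ²(1+C_s²)/(2(1−ρ)) = 0.03994·(1+0.305)/(2·0.8001)
= 0.03994·1.3050/1.6003 = 0.03257

Final: 0.03257


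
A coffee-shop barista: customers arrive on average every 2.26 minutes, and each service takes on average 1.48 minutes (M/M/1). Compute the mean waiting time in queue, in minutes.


λ = 60/2.26 = 26.5487 /hr
μ = 60/1.48 = 40.5405 /hr
ρ = λ/μ = 26.5487/40.5405 = 0.6549
Wq = ρ/(μ−λ) = 0.6549/(40.5405−26.5487) = 0.04680 hr
In minutes: 0.04680·60 = 2.808 min

Final: 2.808 min


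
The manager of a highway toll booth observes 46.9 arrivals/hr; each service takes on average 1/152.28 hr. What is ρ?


ρ = λ/μ = 46.9/152.28 = 0.3080

Final: 0.3080


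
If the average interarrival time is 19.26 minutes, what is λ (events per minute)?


λ = 1/(interarrival time) in consistent units.
1 minute = 1 min, so λ = 1/19.26 = 0.05192 per minute

Final: 0.05192 /min


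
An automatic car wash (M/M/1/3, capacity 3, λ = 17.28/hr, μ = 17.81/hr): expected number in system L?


ρ = 17.28/17.81 = 0.9702
L = ρ[1 − (K+1)ρ^K + Kρ^(K+1)] / [(1−ρ)(1−ρ^(K+1))]
Numerator: 0.9702·(1 − 4·0.913355 + 3·0.886175) = 0.004953
Denominator: (0.02976)·(0.113825) = 0.003387
L = 0.004953/0.003387 = 1.4622

Final: 1.4622


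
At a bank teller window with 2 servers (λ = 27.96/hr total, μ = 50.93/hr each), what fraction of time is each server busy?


ρ = λ/(cμ) = 27.96/(2·50.93) = 27.96/101.86 = 0.2745

Final: 0.2745


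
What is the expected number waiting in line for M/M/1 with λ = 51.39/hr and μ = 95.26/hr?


ρ = 51.39/95.26 = 0.5395
Lq = ρ²/(1−ρ) = 0.2910/0.4605 = 0.6319

Final: 0.6319


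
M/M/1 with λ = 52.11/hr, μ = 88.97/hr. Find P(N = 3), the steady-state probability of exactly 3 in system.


ρ = 52.11/88.97 = 0.5857
P_n = (1−ρ)·ρ^n = (1 − 0.5857)·0.5857^3 = 0.4143·0.200924 = 0.083242

Final: 0.083242


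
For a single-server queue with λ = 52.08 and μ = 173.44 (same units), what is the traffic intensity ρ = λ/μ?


ρ = λ/μ = 52.08/173.44 = 0.3003

Final: 0.3003


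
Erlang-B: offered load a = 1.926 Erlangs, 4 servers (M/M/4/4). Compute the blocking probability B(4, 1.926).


B(c,a) = (a^c/c!) / Σ_{k=0}^{c} a^k/k!
a^4/4! = 0.573342
Σ terms (k=0..4): 1.00000 + 1.92600 + 1.85474 + 1.19074 + 0.57334 = 6.544822
B = 0.573342/6.544822 = 0.087602

Final: 0.087602


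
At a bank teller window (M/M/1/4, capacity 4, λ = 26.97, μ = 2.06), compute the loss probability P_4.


ρ = λ/μ = 26.97/2.06 = 13.0922
P_K = (1−ρ)ρ^K/(1−ρ^(K+1)) = (-12.0922·29380.210587)/(1 − 384652.562879)
= -355272.352292/-384651.562879 = 0.923621

Final: 0.923621


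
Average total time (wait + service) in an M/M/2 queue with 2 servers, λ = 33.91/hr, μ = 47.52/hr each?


a = 0.7136; ρ = 0.3568; P₀ = 0.474060
Lq = P₀·a^c·ρ/(c!(1−ρ)²) = 0.10410
Wq = Lq/λ = 0.10410/33.91 = 0.003070 hr
W = Wq + 1/μ = 0.003070 + 0.02104 = 0.02411 hr

Final: 0.02411 hr


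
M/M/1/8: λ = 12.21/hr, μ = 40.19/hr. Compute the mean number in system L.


ρ = 12.21/40.19 = 0.3038
L = ρ[1 − (K+1)ρ^K + Kρ^(K+1)] / [(1−ρ)(1−ρ^(K+1))]
Numerator: 0.3038·(1 − 9·0.00007257 + 8·0.00002205) = 0.303662
Denominator: (0.6962)·(0.999978) = 0.696178
L = 0.303662/0.696178 = 0.4362

Final: 0.4362


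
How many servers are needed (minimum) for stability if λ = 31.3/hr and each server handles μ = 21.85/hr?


Stability requires cμ > λ ⇔ c > λ/μ.
λ/μ = 31.3/21.85 = 1.4325
Minimum integer c = ⌊1.4325⌋ + 1 = 2
Check: 2·21.85 = 43.70 > 31.3, while 1·21.85 = 21.85 ≤ 31.3

Final: 2 servers


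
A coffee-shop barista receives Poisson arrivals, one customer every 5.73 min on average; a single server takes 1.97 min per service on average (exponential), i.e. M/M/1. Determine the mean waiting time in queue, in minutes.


λ = 60/5.73 = 10.4712 /hr
μ = 60/1.97 = 30.4569 /hr
ρ = λ/μ = 10.4712/30.4569 = 0.3438
Wq = ρ/(μ−λ) = 0.3438/(30.4569−10.4712) = 0.01720 hr
In minutes: 0.01720·60 = 1.032 min

Final: 1.032 min


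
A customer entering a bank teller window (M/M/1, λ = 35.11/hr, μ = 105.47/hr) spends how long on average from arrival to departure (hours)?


W = 1/(μ−λ) = 1/(105.47 − 35.11) = 1/70.36 = 0.01421 hr

Final: 0.01421 hr


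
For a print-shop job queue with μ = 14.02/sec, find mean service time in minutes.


Mean service time = 1/μ = 1/14.02 second = 0.07133 second
In minutes: 0.07133 × 0.0166667 = 0.001189 min

Final: 0.001189 min


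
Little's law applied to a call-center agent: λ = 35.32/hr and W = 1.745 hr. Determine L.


L = λW = 35.32·1.745 = 61.6334

Final: 61.6334


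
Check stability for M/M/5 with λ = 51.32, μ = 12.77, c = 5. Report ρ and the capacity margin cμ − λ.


Total capacity cμ = 5·12.77 = 63.85/hr
ρ = λ/(cμ) = 51.32/63.85 = 0.8038
Stable ⇔ ρ < 1: YES
Spare capacity = cμ − λ = 63.85 − 51.32 = 12.53/hr

Final: ρ = 0.8038; stable; margin = 12.53/hr


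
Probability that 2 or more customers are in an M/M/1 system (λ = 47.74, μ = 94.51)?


ρ = 47.74/94.51 = 0.5051
P(N ≥ n) = ρ^n = 0.5051^2 = 0.255158

Final: 0.255158


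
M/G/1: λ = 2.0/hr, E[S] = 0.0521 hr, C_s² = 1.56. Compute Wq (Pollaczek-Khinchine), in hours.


ρ = λ·E[S] = 2.0·0.0521 = 0.1042
E[S²] = E[S]²(1+C_s²) = 0.0521²·(1+1.56) = 0.006949
Wq = λ·E[S²]/(2(1−ρ)) = 2.0·0.006949/(2·0.8958) = 0.007757 hr

Final: 0.007757 hr


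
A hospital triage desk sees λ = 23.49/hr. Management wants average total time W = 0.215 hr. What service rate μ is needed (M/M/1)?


W = 1/(μ−λ) ⇒ μ − λ = 1/W = 1/0.215 = 4.6512
μ = λ + 1/W = 23.49 + 4.6512 = 28.1412 per hr

Final: 28.1412 /hr


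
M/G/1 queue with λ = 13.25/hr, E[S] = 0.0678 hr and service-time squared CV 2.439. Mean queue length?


ρ = λ·E[S] = 13.25·0.0678 = 0.8983
Lq = ρ²(1+C_s²)/(2(1−ρ)) = 0.8070·(1+2.439)/(2·0.1017)
= 0.8070·3.4390/0.2033 = 13.65168

Final: 13.65168


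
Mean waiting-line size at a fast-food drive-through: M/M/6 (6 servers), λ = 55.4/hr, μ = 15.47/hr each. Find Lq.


a = λ/μ = 3.5811; ρ = a/6 = 0.5969
P₀ = 0.026543
Lq = P₀·a^c·ρ / (c!·(1−ρ)²) = 0.026543·2109.19487·0.5969/(720·0.16253)
= 0.28554

Final: 0.28554


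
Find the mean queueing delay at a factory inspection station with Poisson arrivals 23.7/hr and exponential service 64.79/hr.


ρ = 23.7/64.79 = 0.3658
Wq = ρ/(μ−λ) = 0.3658/(64.79 − 23.7) = 0.3658/41.09 = 0.008902 hr

Final: 0.008902 hr


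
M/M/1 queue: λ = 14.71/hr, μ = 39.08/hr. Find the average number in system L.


ρ = λ/μ = 14.71/39.08 = 0.3764
L = ρ/(1−ρ) = 0.3764/(1 − 0.3764) = 0.3764/0.6236 = 0.6036

Final: 0.6036


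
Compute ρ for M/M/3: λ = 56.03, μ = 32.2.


ρ = λ/(cμ) = 56.03/(3·32.2) = 56.03/96.60 = 0.5800

Final: 0.5800


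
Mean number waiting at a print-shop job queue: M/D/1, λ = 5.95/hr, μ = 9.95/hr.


ρ = 5.95/9.95 = 0.5980
M/D/1: Lq = ρ²/(2(1−ρ)) = 0.3576/(2·0.4020) = 0.44476

Final: 0.44476


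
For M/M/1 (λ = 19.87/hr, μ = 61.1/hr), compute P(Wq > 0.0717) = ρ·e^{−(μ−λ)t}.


ρ = 19.87/61.1 = 0.3252
P(Wq > t) = ρ·e^{−(μ−λ)t} = 0.3252·e^{−2.9562}
= 0.3252·0.052017 = 0.016916

Final: 0.016916


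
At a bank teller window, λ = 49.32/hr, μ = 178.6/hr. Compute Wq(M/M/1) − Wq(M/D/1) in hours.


ρ = 49.32/178.6 = 0.2761
Wq(M/M/1) = ρ/(μ−λ) = 0.2761/129.28 = 0.002136 hr
Wq(M/D/1) = ρ/(2(μ−λ)) = 0.001068 hr
Savings = 0.002136 − 0.001068 = 0.001068 hr

Final: 0.001068 hr


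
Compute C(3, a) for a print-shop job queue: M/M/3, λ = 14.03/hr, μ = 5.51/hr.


a = λ/μ = 2.5463; ρ = a/3 = 0.8488
P₀ = 0.040031 (from M/M/c formula)
C(c,a) = [a^c/(c!(1−ρ))]·P₀ = [16.50890/(6·0.1512)]·0.040031
= 18.19281·0.040031 = 0.728270

Final: 0.728270


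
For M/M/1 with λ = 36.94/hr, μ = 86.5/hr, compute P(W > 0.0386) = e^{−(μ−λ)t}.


W ~ Exponential(μ−λ) for M/M/1.
μ − λ = 86.5 − 36.94 = 49.5600
P(W > t) = e^{−(μ−λ)t} = e^{−1.9130} = 0.147634

Final: 0.147634


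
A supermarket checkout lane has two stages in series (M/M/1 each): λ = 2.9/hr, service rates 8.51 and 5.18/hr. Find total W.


Each node sees arrival rate λ = 2.9/hr (tandem ⇒ throughput preserved).
W₁ = 1/(μ₁−λ) = 1/(8.51−2.9) = 0.17825 hr
W₂ = 1/(μ₂−λ) = 1/(5.18−2.9) = 0.43860 hr
W_total = W₁ + W₂ = 0.17825 + 0.43860 = 0.61685 hr

Final: 0.61685 hr


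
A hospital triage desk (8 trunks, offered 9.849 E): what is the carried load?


B(8,9.849) = 0.331198 (Erlang-B)
Carried load = a(1 − B) = 9.849·(1 − 0.331198) = 9.849·0.668802 = 6.5870 E

Final: 6.5870 Erlangs


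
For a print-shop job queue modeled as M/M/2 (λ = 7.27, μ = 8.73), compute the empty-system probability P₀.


a = λ/μ = 7.27/8.73 = 0.8328; ρ = a/c = 0.4164
Σ_{k=0}^{1} a^k/k! (terms k=0..1) = 1.00000 + 0.83276 = 1.83276
Tail: a^2/(2!(1−ρ)) = 0.69349/(2·0.5836) = 0.59413
P₀ = 1/(1.83276 + 0.59413) = 1/2.42689 = 0.412050

Final: 0.412050


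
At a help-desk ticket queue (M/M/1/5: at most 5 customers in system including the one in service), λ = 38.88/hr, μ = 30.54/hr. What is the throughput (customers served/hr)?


ρ = 1.2731; P_K = (1−ρ)ρ^5/(1−ρ^6) = 0.280358
λ_eff = λ(1 − P_K) = 38.88·(1 − 0.280358) = 38.88·0.719642 = 27.9797 /hr

Final: 27.9797 /hr


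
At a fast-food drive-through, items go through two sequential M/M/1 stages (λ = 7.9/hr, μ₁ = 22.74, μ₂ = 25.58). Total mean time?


Each node sees arrival rate λ = 7.9/hr (tandem ⇒ throughput preserved).
W₁ = 1/(μ₁−λ) = 1/(22.74−7.9) = 0.06739 hr
W₂ = 1/(μ₂−λ) = 1/(25.58−7.9) = 0.05656 hr
W_total = W₁ + W₂ = 0.06739 + 0.05656 = 0.12395 hr

Final: 0.12395 hr


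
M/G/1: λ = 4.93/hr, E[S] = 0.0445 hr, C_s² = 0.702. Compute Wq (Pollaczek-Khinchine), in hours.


ρ = λ·E[S] = 4.93·0.0445 = 0.2194
E[S²] = E[S]²(1+C_s²) = 0.0445²·(1+0.702) = 0.003370
Wq = λ·E[S²]/(2(1−ρ)) = 4.93·0.003370/(2·0.7806) = 0.01064 hr

Final: 0.01064 hr


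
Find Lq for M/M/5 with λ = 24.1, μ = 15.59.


a = λ/μ = 1.5459; ρ = a/5 = 0.3092
P₀ = 0.212728
Lq = P₀·a^c·ρ / (c!·(1−ρ)²) = 0.212728·8.82784·0.3092/(120·0.47724)
= 0.01014

Final: 0.01014


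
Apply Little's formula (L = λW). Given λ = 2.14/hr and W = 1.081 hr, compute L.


L = λW = 2.14·1.081 = 2.3133

Final: 2.3133


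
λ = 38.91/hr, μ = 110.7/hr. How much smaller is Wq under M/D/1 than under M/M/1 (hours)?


ρ = 38.91/110.7 = 0.3515
Wq(M/M/1) = ρ/(μ−λ) = 0.3515/71.79 = 0.004896 hr
Wq(M/D/1) = ρ/(2(μ−λ)) = 0.002448 hr
Savings = 0.004896 − 0.002448 = 0.002448 hr

Final: 0.002448 hr


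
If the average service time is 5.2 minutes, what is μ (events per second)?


μ = 1/(service time) in consistent units.
1 second = 0.0166667 min, so μ = 0.0166667/5.2 = 0.003205 per second

Final: 0.003205 /sec


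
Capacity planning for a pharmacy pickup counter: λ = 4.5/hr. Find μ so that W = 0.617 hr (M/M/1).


W = 1/(μ−λ) ⇒ μ − λ = 1/W = 1/0.617 = 1.6207
μ = λ + 1/W = 4.5 + 1.6207 = 6.1207 per hr

Final: 6.1207 /hr


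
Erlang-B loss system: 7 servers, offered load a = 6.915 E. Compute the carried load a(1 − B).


B(7,6.915) = 0.243590 (Erlang-B)
Carried load = a(1 − B) = 6.915·(1 − 0.243590) = 6.915·0.756410 = 5.2306 E

Final: 5.2306 Erlangs
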